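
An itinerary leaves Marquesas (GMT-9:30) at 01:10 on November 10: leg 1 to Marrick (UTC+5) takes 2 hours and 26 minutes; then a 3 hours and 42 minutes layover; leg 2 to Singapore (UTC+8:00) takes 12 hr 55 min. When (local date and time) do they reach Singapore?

13:43 on November 11

Convert departure to UTC: 01:10 + 9:30 = 10:40 UTC on Nov 10.
Add 2 hours and 26 minutes leg 1 → 13:06 UTC.
Add 3 hours and 42 minutes layover in Marrick → 16:48 UTC.
Add 12 hours 55 minutes leg 2 → 05:43 UTC (Nov 11).
Singapore is UTC+8:00, so local arrival = 05:43 + 8:00 = 13:43 on Nov 11.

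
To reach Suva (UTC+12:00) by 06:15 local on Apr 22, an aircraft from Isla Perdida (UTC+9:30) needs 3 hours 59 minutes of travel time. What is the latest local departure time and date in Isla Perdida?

Target arrival in UTC: 06:15 − 12:00 = 18:15 on Apr 21.
Subtract 3 hours 59 minutes → departure 14:16 UTC on Apr 21.
Isla Perdida is UTC+9:30: 14:16 + 9:30 = 23:46 on Apr 21.

23:46 on April 21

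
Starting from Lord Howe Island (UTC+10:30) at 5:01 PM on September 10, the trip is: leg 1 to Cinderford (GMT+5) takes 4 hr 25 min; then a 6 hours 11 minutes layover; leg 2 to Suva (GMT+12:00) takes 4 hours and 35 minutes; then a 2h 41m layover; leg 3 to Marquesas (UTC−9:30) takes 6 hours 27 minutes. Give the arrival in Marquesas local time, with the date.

9:20 PM on September 10

Convert departure to UTC: 5:01 PM − 10:30 = 6:31 AM UTC on Sep 10.
Add 4 hours 25 minutes leg 1 → 10:56 AM UTC.
Add 6 hours and 11 minutes layover in Cinderford → 5:07 PM UTC.
Add 4 hours 35 minutes leg 2 → 9:42 PM UTC.
Add 2 hours 41 minutes layover in Suva → 12:23 AM UTC (Sep 11).
Add 6 hours 27 minutes leg 3 → 6:50 AM UTC.
Marquesas is UTC−9:30, so local arrival = 6:50 AM − 9:30 = 9:20 PM on Sep 10.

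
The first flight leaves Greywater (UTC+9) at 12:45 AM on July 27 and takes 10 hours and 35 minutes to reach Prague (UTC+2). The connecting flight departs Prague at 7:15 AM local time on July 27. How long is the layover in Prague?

Convert departure to UTC: 12:45 AM − 9:00 = 3:45 PM UTC on Jul 26.
Add 10 hours 35 minutes flight time → 2:20 AM UTC (Jul 27).
Prague is UTC+2:00, so local arrival = 2:20 AM + 2:00 = 4:20 AM on Jul 27.
Layover = 7:15 AM − 4:20 AM = 2 hours 55 minutes.

2 hours 55 minutes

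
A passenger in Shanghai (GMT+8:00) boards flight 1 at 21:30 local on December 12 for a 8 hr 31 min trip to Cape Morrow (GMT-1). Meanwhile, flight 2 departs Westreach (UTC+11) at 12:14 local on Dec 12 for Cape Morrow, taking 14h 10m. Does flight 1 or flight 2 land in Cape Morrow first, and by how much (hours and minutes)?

Flight 1 in UTC: 21:30 − 8:00 = 13:30 on Dec 12.
+8 hours 31 minutes → arrive 22:01 UTC on Dec 12.
Flight 2 in UTC: 12:14 − 11:00 = 01:14 on Dec 12.
+14 hours 10 minutes → arrive 15:24 UTC on Dec 12.
Flight 2 lands earlier by 6 hours 37 minutes.

the second, by 6 hours 37 minutes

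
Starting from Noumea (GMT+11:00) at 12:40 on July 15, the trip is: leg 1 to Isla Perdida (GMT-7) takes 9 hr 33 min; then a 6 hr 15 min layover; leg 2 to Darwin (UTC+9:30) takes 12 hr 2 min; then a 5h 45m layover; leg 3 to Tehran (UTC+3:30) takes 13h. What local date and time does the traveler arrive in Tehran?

Convert departure to UTC: 12:40 − 11:00 = 01:40 UTC on Jul 15.
Add 9 hours 33 minutes leg 1 → 11:13 UTC.
Add 6 hours 15 minutes layover in Isla Perdida → 17:28 UTC.
Add 12 hours 2 minutes leg 2 → 05:30 UTC (Jul 16).
Add 5 hours 45 minutes layover in Darwin → 11:15 UTC.
Add 13 hours leg 3 → 00:15 UTC (Jul 17).
Tehran is UTC+3:30, so local arrival = 00:15 + 3:30 = 03:45 on Jul 17.

03:45 on Jul 17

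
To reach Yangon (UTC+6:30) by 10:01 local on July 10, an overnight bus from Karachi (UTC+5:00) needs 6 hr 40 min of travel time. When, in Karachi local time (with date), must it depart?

Target arrival in UTC: 10:01 − 6:30 = 03:31 on Jul 10.
Subtract 6 hours and 40 minutes → departure 20:51 UTC on Jul 9.
Karachi is UTC+5:00: 20:51 + 5:00 = 01:51 on Jul 10.

01:51 on Jul 10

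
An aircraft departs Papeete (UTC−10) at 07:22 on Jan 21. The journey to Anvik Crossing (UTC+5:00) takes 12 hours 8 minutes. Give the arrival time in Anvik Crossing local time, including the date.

10:30 on Jan 22

Convert departure to UTC: 07:22 + 10:00 = 17:22 UTC on Jan 21.
Add 12 hours 8 minutes travel time → 05:30 UTC (Jan 22).
Anvik Crossing is UTC+5:00, so local arrival = 05:30 + 5:00 = 10:30 on Jan 22.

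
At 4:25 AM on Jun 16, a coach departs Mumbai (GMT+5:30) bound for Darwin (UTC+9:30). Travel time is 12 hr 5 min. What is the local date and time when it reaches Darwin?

Convert departure to UTC: 4:25 AM − 5:30 = 10:55 PM UTC on Jun 15.
Add 12 hours 5 minutes travel time → 11:00 AM UTC (Jun 16).
Darwin is UTC+9:30, so local arrival = 11:00 AM + 9:30 = 8:30 PM on Jun 16.

8:30 PM on June 16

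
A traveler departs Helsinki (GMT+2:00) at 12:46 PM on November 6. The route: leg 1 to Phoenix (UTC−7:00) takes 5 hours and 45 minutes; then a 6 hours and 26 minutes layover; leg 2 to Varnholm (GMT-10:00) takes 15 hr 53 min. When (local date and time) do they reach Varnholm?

4:50 AM on November 7

Convert departure to UTC: 12:46 PM − 2:00 = 10:46 AM UTC on Nov 6.
Add 5 hours and 45 minutes leg 1 → 4:31 PM UTC.
Add 6 hours 26 minutes layover in Phoenix → 10:57 PM UTC.
Add 15 hours and 53 minutes leg 2 → 2:50 PM UTC (Nov 7).
Varnholm is UTC−10:00, so local arrival = 2:50 PM − 10:00 = 4:50 AM on Nov 7.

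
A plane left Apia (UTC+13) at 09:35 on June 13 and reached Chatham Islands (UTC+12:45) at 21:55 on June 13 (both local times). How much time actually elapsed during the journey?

Departure in UTC: 09:35 − 13:00 = 20:35 on Jun 12.
Arrival in UTC: 21:55 − 12:45 = 09:10 on Jun 13.
Elapsed = 09:10 − 20:35 (+1 day) = 12 hours 35 minutes.

12 hours 35 minutes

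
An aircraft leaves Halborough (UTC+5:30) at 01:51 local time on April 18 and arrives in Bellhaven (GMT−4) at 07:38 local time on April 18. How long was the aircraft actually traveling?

Departure in UTC: 01:51 − 5:30 = 20:21 on Apr 17.
Arrival in UTC: 07:38 + 4:00 = 11:38 on Apr 18.
Elapsed = 11:38 − 20:21 (+1 day) = 15 hours 17 minutes.

15 hours 17 minutes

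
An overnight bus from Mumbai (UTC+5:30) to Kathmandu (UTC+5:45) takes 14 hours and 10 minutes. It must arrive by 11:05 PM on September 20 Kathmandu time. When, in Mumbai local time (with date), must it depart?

Target arrival in UTC: 11:05 PM − 5:45 = 5:20 PM on Sep 20.
Subtract 14 hours 10 minutes → departure 3:10 AM UTC on Sep 20.
Mumbai is UTC+5:30: 3:10 AM + 5:30 = 8:40 AM on Sep 20.

8:40 AM on Sep 20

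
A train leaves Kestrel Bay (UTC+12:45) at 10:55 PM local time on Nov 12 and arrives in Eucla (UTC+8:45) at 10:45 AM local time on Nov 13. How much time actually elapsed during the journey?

15 hours 50 minutes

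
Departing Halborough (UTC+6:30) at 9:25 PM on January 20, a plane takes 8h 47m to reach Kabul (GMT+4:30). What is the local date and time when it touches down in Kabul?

4:12 AM on January 21

Kabul is 2:00 behind Halborough.
After 8 hours 47 minutes it is 6:12 AM (Jan 21) in Halborough.
Shift by the zone difference: 6:12 AM − 2:00 = 4:12 AM on Jan 21 in Kabul.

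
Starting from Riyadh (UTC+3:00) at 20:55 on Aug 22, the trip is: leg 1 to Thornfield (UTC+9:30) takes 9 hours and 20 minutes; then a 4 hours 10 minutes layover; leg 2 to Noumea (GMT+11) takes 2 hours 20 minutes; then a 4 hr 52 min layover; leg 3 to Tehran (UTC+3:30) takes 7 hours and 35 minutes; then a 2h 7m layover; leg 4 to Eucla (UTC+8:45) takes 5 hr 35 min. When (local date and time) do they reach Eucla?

14:39 on Aug 24

Convert departure to UTC: 20:55 − 3:00 = 17:55 UTC on Aug 22.
Add 9 hours and 20 minutes leg 1 → 03:15 UTC (Aug 23).
Add 4 hours and 10 minutes layover in Thornfield → 07:25 UTC.
Add 2 hours and 20 minutes leg 2 → 09:45 UTC.
Add 4 hours 52 minutes layover in Noumea → 14:37 UTC.
Add 7 hours 35 minutes leg 3 → 22:12 UTC.
Add 2 hours and 7 minutes layover in Tehran → 00:19 UTC (Aug 24).
Add 5 hours 35 minutes leg 4 → 05:54 UTC.
Eucla is UTC+8:45, so local arrival = 05:54 + 8:45 = 14:39 on Aug 24.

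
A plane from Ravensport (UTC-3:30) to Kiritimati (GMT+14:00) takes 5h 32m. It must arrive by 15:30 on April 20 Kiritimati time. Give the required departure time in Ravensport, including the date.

Target arrival in UTC: 15:30 − 14:00 = 01:30 on Apr 20.
Subtract 5 hours 32 minutes → departure 19:58 UTC on Apr 19.
Ravensport is UTC−3:30: 19:58 − 3:30 = 16:28 on Apr 19.

16:28 on Apr 19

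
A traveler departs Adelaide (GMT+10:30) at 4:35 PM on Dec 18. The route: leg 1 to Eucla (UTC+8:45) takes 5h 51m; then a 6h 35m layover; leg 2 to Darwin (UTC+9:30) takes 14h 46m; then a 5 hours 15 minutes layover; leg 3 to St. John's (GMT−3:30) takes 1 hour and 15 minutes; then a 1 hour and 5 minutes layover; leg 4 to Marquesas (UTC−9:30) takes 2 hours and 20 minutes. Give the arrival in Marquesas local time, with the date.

9:42 AM on Dec 19

Convert departure to UTC: 4:35 PM − 10:30 = 6:05 AM UTC on Dec 18.
Add 5 hours and 51 minutes leg 1 → 11:56 AM UTC.
Add 6 hours 35 minutes layover in Eucla → 6:31 PM UTC.
Add 14 hours 46 minutes leg 2 → 9:17 AM UTC (Dec 19).
Add 5 hours and 15 minutes layover in Darwin → 2:32 PM UTC.
Add 1 hour 15 minutes leg 3 → 3:47 PM UTC.
Add 1 hour and 5 minutes layover in St. John's → 4:52 PM UTC.
Add 2 hours and 20 minutes leg 4 → 7:12 PM UTC.
Marquesas is UTC−9:30, so local arrival = 7:12 PM − 9:30 = 9:42 AM on Dec 19.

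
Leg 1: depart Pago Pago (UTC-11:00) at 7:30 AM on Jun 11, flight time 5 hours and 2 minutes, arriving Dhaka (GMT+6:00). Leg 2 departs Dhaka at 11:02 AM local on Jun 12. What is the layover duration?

Convert departure to UTC: 7:30 AM + 11:00 = 6:30 PM UTC on Jun 11.
Add 5 hours and 2 minutes flight time → 11:32 PM UTC.
Dhaka is UTC+6:00, so local arrival = 11:32 PM + 6:00 = 5:32 AM on Jun 12.
Layover = 11:02 AM − 5:32 AM = 5 hours 30 minutes.

5 hours 30 minutes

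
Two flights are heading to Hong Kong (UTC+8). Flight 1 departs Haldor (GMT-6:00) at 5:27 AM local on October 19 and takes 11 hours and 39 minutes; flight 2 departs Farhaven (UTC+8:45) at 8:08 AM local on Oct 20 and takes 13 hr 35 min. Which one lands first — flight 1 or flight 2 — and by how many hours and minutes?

the first, by 13 hours 52 minutes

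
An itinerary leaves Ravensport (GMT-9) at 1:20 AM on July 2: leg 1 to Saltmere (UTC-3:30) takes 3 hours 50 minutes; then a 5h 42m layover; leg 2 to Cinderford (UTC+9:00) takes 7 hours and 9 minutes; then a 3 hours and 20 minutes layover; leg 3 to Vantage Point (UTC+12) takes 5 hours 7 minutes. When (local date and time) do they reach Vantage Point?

11:28 PM on July 3

Convert departure to UTC: 1:20 AM + 9:00 = 10:20 AM UTC on Jul 2.
Add 3 hours 50 minutes leg 1 → 2:10 PM UTC.
Add 5 hours 42 minutes layover in Saltmere → 7:52 PM UTC.
Add 7 hours 9 minutes leg 2 → 3:01 AM UTC (Jul 3).
Add 3 hours 20 minutes layover in Cinderford → 6:21 AM UTC.
Add 5 hours and 7 minutes leg 3 → 11:28 AM UTC.
Vantage Point is UTC+12:00, so local arrival = 11:28 AM + 12:00 = 11:28 PM on Jul 3.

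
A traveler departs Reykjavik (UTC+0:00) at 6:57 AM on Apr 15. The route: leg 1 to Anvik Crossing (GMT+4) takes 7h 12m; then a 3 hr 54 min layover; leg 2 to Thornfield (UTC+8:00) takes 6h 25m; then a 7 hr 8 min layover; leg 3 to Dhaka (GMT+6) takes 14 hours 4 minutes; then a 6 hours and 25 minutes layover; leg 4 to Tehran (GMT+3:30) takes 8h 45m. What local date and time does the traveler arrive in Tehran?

4:20 PM on April 17

Reykjavik is at UTC+0, so departure is already 6:57 AM UTC on Apr 15.
Add 7 hours and 12 minutes leg 1 → 2:09 PM UTC.
Add 3 hours and 54 minutes layover in Anvik Crossing → 6:03 PM UTC.
Add 6 hours 25 minutes leg 2 → 12:28 AM UTC (Apr 16).
Add 7 hours 8 minutes layover in Thornfield → 7:36 AM UTC.
Add 14 hours 4 minutes leg 3 → 9:40 PM UTC.
Add 6 hours 25 minutes layover in Dhaka → 4:05 AM UTC (Apr 17).
Add 8 hours and 45 minutes leg 4 → 12:50 PM UTC.
Tehran is UTC+3:30, so local arrival = 12:50 PM + 3:30 = 4:20 PM on Apr 17.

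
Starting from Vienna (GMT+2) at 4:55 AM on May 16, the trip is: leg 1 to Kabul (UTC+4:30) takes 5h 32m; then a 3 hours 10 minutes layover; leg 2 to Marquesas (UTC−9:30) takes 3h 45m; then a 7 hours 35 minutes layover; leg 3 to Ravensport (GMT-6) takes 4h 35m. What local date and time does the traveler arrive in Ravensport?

9:32 PM on May 16

Convert departure to UTC: 4:55 AM − 2:00 = 2:55 AM UTC on May 16.
Add 5 hours and 32 minutes leg 1 → 8:27 AM UTC.
Add 3 hours and 10 minutes layover in Kabul → 11:37 AM UTC.
Add 3 hours and 45 minutes leg 2 → 3:22 PM UTC.
Add 7 hours and 35 minutes layover in Marquesas → 10:57 PM UTC.
Add 4 hours and 35 minutes leg 3 → 3:32 AM UTC (May 17).
Ravensport is UTC−6:00, so local arrival = 3:32 AM − 6:00 = 9:32 PM on May 16.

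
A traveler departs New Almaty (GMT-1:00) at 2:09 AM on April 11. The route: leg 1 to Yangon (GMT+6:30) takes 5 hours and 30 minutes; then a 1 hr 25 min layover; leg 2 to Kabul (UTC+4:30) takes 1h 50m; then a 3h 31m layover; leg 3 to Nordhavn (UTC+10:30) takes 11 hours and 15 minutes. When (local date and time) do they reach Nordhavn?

1:10 PM on April 12

Convert departure to UTC: 2:09 AM + 1:00 = 3:09 AM UTC on Apr 11.
Add 5 hours 30 minutes leg 1 → 8:39 AM UTC.
Add 1 hour and 25 minutes layover in Yangon → 10:04 AM UTC.
Add 1 hour 50 minutes leg 2 → 11:54 AM UTC.
Add 3 hours and 31 minutes layover in Kabul → 3:25 PM UTC.
Add 11 hours 15 minutes leg 3 → 2:40 AM UTC (Apr 12).
Nordhavn is UTC+10:30, so local arrival = 2:40 AM + 10:30 = 1:10 PM on Apr 12.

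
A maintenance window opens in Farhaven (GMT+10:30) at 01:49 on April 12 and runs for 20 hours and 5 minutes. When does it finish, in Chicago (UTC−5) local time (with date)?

06:24 on April 12

Convert start to UTC: 01:49 − 10:30 = 15:19 UTC on Apr 11.
Add 20 hours 5 minutes duration → 11:24 UTC (Apr 12).
Chicago is UTC−5:00, so local end time = 11:24 − 5:00 = 06:24 on Apr 12.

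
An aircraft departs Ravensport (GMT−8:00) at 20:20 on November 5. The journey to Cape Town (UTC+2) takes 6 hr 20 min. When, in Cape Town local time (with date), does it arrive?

12:40 on Nov 6

Cape Town is 10:00 ahead of Ravensport.
After 6 hours and 20 minutes it is 02:40 (Nov 6) in Ravensport.
Shift by the zone difference: 02:40 + 10:00 = 12:40 on Nov 6 in Cape Town.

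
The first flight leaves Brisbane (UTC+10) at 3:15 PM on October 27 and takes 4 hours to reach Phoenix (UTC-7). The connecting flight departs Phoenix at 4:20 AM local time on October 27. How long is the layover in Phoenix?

2 hours 5 minutes

Convert departure to UTC: 3:15 PM − 10:00 = 5:15 AM UTC on Oct 27.
Add 4 hours flight time → 9:15 AM UTC.
Phoenix is UTC−7:00, so local arrival = 9:15 AM − 7:00 = 2:15 AM on Oct 27.
Layover = 4:20 AM − 2:15 AM = 2 hours 5 minutes.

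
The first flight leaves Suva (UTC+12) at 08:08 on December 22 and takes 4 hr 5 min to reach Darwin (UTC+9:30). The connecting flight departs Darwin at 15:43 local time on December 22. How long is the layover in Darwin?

Convert departure to UTC: 08:08 − 12:00 = 20:08 UTC on Dec 21.
Add 4 hours and 5 minutes flight time → 00:13 UTC (Dec 22).
Darwin is UTC+9:30, so local arrival = 00:13 + 9:30 = 09:43 on Dec 22.
Layover = 15:43 − 09:43 = 6 hours.

6 hours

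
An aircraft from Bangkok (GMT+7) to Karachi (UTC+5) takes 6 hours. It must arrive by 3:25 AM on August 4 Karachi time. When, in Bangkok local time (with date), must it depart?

11:25 PM on August 3

Target arrival in UTC: 3:25 AM − 5:00 = 10:25 PM on Aug 3.
Subtract 6 hours → departure 4:25 PM UTC on Aug 3.
Bangkok is UTC+7:00: 4:25 PM + 7:00 = 11:25 PM on Aug 3.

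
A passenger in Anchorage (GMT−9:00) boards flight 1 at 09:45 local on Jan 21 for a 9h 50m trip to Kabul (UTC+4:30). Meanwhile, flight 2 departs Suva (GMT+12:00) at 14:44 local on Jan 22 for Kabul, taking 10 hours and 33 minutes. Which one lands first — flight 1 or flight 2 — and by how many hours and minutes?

the first, by 8 hours 42 minutes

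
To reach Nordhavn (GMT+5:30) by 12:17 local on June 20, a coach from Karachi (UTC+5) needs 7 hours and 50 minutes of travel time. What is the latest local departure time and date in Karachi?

Target arrival in UTC: 12:17 − 5:30 = 06:47 on Jun 20.
Subtract 7 hours and 50 minutes → departure 22:57 UTC on Jun 19.
Karachi is UTC+5:00: 22:57 + 5:00 = 03:57 on Jun 20.

03:57 on June 20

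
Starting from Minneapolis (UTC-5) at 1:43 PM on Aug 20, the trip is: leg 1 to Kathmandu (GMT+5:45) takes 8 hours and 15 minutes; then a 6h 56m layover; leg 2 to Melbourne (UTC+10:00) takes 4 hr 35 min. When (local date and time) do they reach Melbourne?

12:29 AM on Aug 22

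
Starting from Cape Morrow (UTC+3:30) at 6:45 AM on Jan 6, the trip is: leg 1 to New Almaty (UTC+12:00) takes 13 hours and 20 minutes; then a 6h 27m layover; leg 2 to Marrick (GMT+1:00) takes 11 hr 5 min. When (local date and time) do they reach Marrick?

Convert departure to UTC: 6:45 AM − 3:30 = 3:15 AM UTC on Jan 6.
Add 13 hours 20 minutes leg 1 → 4:35 PM UTC.
Add 6 hours 27 minutes layover in New Almaty → 11:02 PM UTC.
Add 11 hours and 5 minutes leg 2 → 10:07 AM UTC (Jan 7).
Marrick is UTC+1:00, so local arrival = 10:07 AM + 1:00 = 11:07 AM on Jan 7.

11:07 AM on Jan 7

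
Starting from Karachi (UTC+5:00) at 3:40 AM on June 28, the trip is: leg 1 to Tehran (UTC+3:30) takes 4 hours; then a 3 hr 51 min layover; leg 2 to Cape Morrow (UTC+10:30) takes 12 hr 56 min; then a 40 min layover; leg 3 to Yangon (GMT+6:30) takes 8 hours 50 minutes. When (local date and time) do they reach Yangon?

Convert departure to UTC: 3:40 AM − 5:00 = 10:40 PM UTC on Jun 27.
Add 4 hours leg 1 → 2:40 AM UTC (Jun 28).
Add 3 hours and 51 minutes layover in Tehran → 6:31 AM UTC.
Add 12 hours 56 minutes leg 2 → 7:27 PM UTC.
Add 40 minutes layover in Cape Morrow → 8:07 PM UTC.
Add 8 hours and 50 minutes leg 3 → 4:57 AM UTC (Jun 29).
Yangon is UTC+6:30, so local arrival = 4:57 AM + 6:30 = 11:27 AM on Jun 29.

11:27 AM on June 29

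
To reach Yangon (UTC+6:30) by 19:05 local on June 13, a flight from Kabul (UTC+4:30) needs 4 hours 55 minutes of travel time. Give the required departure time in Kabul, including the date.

Target arrival in UTC: 19:05 − 6:30 = 12:35 on Jun 13.
Subtract 4 hours 55 minutes → departure 07:40 UTC on Jun 13.
Kabul is UTC+4:30: 07:40 + 4:30 = 12:10 on Jun 13.

12:10 on June 13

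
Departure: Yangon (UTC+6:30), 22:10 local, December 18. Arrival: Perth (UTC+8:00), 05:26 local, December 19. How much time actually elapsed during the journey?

Departure in UTC: 22:10 − 6:30 = 15:40 on Dec 18.
Arrival in UTC: 05:26 − 8:00 = 21:26 on Dec 18.
Elapsed = 21:26 − 15:40 = 5 hours 46 minutes.

5 hours 46 minutes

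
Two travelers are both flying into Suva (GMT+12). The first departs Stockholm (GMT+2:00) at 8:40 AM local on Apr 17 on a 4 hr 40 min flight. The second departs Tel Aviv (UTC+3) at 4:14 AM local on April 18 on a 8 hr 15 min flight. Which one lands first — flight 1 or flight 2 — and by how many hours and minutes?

Flight 1 in UTC: 8:40 AM − 2:00 = 6:40 AM on Apr 17.
+4 hours 40 minutes → arrive 11:20 AM UTC on Apr 17.
Flight 2 in UTC: 4:14 AM − 3:00 = 1:14 AM on Apr 18.
+8 hours 15 minutes → arrive 9:29 AM UTC on Apr 18.
Flight 1 lands earlier by 22 hours 9 minutes.

the first, by 22 hours 9 minutes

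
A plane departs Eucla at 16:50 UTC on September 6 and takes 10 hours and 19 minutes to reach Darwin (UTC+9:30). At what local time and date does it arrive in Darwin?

12:39 on September 7

Departure is given in UTC: 16:50 on Sep 6.
Add 10 hours and 19 minutes → 03:09 UTC (Sep 7).
Darwin is UTC+9:30: 03:09 + 9:30 = 12:39 on Sep 7.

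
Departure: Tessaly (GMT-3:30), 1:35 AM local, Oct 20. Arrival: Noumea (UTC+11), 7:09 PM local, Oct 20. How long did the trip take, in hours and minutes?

3 hours 4 minutes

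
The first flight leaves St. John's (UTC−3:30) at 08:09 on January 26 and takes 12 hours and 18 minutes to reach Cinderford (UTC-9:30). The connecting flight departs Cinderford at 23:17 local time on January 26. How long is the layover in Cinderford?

Convert departure to UTC: 08:09 + 3:30 = 11:39 UTC on Jan 26.
Add 12 hours and 18 minutes flight time → 23:57 UTC.
Cinderford is UTC−9:30, so local arrival = 23:57 − 9:30 = 14:27 on Jan 26.
Layover = 23:17 − 14:27 = 8 hours 50 minutes.

8 hours 50 minutes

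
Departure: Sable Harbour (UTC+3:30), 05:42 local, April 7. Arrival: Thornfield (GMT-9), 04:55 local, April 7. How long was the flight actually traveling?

11 hours 43 minutes

Departure in UTC: 05:42 − 3:30 = 02:12 on Apr 7.
Arrival in UTC: 04:55 + 9:00 = 13:55 on Apr 7.
Elapsed = 13:55 − 02:12 = 11 hours 43 minutes.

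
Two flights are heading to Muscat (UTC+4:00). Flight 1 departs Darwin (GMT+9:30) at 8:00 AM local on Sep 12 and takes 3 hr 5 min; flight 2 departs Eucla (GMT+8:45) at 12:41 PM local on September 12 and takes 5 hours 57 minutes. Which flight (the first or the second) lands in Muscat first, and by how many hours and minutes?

Flight 1 in UTC: 8:00 AM − 9:30 = 10:30 PM on Sep 11.
+3 hours 5 minutes → arrive 1:35 AM UTC on Sep 12.
Flight 2 in UTC: 12:41 PM − 8:45 = 3:56 AM on Sep 12.
+5 hours 57 minutes → arrive 9:53 AM UTC on Sep 12.
Flight 1 lands earlier by 8 hours 18 minutes.

the first, by 8 hours 18 minutes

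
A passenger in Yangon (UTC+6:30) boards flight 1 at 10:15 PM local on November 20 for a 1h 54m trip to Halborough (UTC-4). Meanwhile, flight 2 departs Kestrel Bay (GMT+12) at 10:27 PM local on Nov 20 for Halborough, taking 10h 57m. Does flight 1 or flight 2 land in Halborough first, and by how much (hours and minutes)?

Flight 1 in UTC: 10:15 PM − 6:30 = 3:45 PM on Nov 20.
+1 hour 54 minutes → arrive 5:39 PM UTC on Nov 20.
Flight 2 in UTC: 10:27 PM − 12:00 = 10:27 AM on Nov 20.
+10 hours and 57 minutes → arrive 9:24 PM UTC on Nov 20.
Flight 1 lands earlier by 3 hours 45 minutes.

the first, by 3 hours 45 minutes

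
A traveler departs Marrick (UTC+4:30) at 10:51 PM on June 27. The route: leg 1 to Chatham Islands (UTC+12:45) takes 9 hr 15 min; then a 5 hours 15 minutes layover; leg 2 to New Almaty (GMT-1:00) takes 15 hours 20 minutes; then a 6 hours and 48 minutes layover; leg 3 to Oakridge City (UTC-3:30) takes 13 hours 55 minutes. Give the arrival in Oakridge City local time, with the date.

Convert departure to UTC: 10:51 PM − 4:30 = 6:21 PM UTC on Jun 27.
Add 9 hours 15 minutes leg 1 → 3:36 AM UTC (Jun 28).
Add 5 hours 15 minutes layover in Chatham Islands → 8:51 AM UTC.
Add 15 hours 20 minutes leg 2 → 12:11 AM UTC (Jun 29).
Add 6 hours and 48 minutes layover in New Almaty → 6:59 AM UTC.
Add 13 hours and 55 minutes leg 3 → 8:54 PM UTC.
Oakridge City is UTC−3:30, so local arrival = 8:54 PM − 3:30 = 5:24 PM on Jun 29.

5:24 PM on June 29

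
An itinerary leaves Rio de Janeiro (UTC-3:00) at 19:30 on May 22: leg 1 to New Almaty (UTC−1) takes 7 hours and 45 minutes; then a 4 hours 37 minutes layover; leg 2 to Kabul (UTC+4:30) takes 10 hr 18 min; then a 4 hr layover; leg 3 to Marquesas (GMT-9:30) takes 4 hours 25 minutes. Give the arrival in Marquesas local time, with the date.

Convert departure to UTC: 19:30 + 3:00 = 22:30 UTC on May 22.
Add 7 hours and 45 minutes leg 1 → 06:15 UTC (May 23).
Add 4 hours and 37 minutes layover in New Almaty → 10:52 UTC.
Add 10 hours and 18 minutes leg 2 → 21:10 UTC.
Add 4 hours layover in Kabul → 01:10 UTC (May 24).
Add 4 hours 25 minutes leg 3 → 05:35 UTC.
Marquesas is UTC−9:30, so local arrival = 05:35 − 9:30 = 20:05 on May 23.

20:05 on May 23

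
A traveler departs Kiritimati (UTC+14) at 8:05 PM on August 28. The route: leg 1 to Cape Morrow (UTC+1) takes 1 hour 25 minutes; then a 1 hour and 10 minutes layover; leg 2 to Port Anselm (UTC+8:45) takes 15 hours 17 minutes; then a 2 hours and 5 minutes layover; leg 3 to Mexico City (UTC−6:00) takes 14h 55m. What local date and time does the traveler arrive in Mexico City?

Convert departure to UTC: 8:05 PM − 14:00 = 6:05 AM UTC on Aug 28.
Add 1 hour 25 minutes leg 1 → 7:30 AM UTC.
Add 1 hour and 10 minutes layover in Cape Morrow → 8:40 AM UTC.
Add 15 hours 17 minutes leg 2 → 11:57 PM UTC.
Add 2 hours 5 minutes layover in Port Anselm → 2:02 AM UTC (Aug 29).
Add 14 hours and 55 minutes leg 3 → 4:57 PM UTC.
Mexico City is UTC−6:00, so local arrival = 4:57 PM − 6:00 = 10:57 AM on Aug 29.

10:57 AM on August 29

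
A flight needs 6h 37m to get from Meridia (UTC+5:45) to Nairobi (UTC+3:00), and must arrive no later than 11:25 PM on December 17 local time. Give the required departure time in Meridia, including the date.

Target arrival in UTC: 11:25 PM − 3:00 = 8:25 PM on Dec 17.
Subtract 6 hours 37 minutes → departure 1:48 PM UTC on Dec 17.
Meridia is UTC+5:45: 1:48 PM + 5:45 = 7:33 PM on Dec 17.

7:33 PM on December 17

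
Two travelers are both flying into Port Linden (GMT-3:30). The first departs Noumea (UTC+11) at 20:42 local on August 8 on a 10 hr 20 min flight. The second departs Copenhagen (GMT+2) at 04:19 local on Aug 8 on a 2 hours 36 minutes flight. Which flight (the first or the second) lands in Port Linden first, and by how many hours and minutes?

the second, by 15 hours 7 minutes

Flight 1 in UTC: 20:42 − 11:00 = 09:42 on Aug 8.
+10 hours 20 minutes → arrive 20:02 UTC on Aug 8.
Flight 2 in UTC: 04:19 − 2:00 = 02:19 on Aug 8.
+2 hours and 36 minutes → arrive 04:55 UTC on Aug 8.
Flight 2 lands earlier by 15 hours 7 minutes.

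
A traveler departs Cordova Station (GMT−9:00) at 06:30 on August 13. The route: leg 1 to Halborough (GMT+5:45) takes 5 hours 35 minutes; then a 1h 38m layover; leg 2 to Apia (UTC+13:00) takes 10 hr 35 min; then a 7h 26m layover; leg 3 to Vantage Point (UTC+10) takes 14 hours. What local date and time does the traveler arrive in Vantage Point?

Convert departure to UTC: 06:30 + 9:00 = 15:30 UTC on Aug 13.
Add 5 hours 35 minutes leg 1 → 21:05 UTC.
Add 1 hour 38 minutes layover in Halborough → 22:43 UTC.
Add 10 hours and 35 minutes leg 2 → 09:18 UTC (Aug 14).
Add 7 hours and 26 minutes layover in Apia → 16:44 UTC.
Add 14 hours leg 3 → 06:44 UTC (Aug 15).
Vantage Point is UTC+10:00, so local arrival = 06:44 + 10:00 = 16:44 on Aug 15.

16:44 on August 15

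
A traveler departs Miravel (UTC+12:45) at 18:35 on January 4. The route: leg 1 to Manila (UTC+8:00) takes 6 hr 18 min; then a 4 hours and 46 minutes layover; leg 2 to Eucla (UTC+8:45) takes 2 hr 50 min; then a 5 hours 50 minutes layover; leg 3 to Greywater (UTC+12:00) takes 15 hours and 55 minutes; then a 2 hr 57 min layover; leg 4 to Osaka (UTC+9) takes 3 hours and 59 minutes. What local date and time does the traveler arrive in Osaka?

09:25 on Jan 6

Convert departure to UTC: 18:35 − 12:45 = 05:50 UTC on Jan 4.
Add 6 hours and 18 minutes leg 1 → 12:08 UTC.
Add 4 hours and 46 minutes layover in Manila → 16:54 UTC.
Add 2 hours and 50 minutes leg 2 → 19:44 UTC.
Add 5 hours and 50 minutes layover in Eucla → 01:34 UTC (Jan 5).
Add 15 hours and 55 minutes leg 3 → 17:29 UTC.
Add 2 hours 57 minutes layover in Greywater → 20:26 UTC.
Add 3 hours and 59 minutes leg 4 → 00:25 UTC (Jan 6).
Osaka is UTC+9:00, so local arrival = 00:25 + 9:00 = 09:25 on Jan 6.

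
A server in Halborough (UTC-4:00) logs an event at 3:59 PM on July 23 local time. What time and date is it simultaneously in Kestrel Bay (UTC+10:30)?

6:29 AM on July 24

Kestrel Bay is 14:30 ahead of Halborough.
Shift by the zone difference: 3:59 PM + 14:30 = 6:29 AM on Jul 24 in Kestrel Bay.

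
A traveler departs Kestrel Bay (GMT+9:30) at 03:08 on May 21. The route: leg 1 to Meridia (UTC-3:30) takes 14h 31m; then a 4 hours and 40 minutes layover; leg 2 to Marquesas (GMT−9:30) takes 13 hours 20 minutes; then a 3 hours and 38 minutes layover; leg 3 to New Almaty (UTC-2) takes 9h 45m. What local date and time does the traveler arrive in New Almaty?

13:32 on May 22

Convert departure to UTC: 03:08 − 9:30 = 17:38 UTC on May 20.
Add 14 hours and 31 minutes leg 1 → 08:09 UTC (May 21).
Add 4 hours and 40 minutes layover in Meridia → 12:49 UTC.
Add 13 hours and 20 minutes leg 2 → 02:09 UTC (May 22).
Add 3 hours 38 minutes layover in Marquesas → 05:47 UTC.
Add 9 hours and 45 minutes leg 3 → 15:32 UTC.
New Almaty is UTC−2:00, so local arrival = 15:32 − 2:00 = 13:32 on May 22.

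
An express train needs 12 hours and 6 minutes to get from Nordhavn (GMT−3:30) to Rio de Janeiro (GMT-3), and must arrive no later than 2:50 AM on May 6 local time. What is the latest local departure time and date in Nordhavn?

Target arrival in UTC: 2:50 AM + 3:00 = 5:50 AM on May 6.
Subtract 12 hours and 6 minutes → departure 5:44 PM UTC on May 5.
Nordhavn is UTC−3:30: 5:44 PM − 3:30 = 2:14 PM on May 5.

2:14 PM on May 5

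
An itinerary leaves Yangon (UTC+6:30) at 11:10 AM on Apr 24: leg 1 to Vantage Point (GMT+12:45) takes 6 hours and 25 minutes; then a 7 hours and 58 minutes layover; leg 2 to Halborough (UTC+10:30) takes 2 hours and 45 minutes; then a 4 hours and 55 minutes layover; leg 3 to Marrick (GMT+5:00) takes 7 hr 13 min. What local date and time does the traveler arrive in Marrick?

Convert departure to UTC: 11:10 AM − 6:30 = 4:40 AM UTC on Apr 24.
Add 6 hours and 25 minutes leg 1 → 11:05 AM UTC.
Add 7 hours 58 minutes layover in Vantage Point → 7:03 PM UTC.
Add 2 hours 45 minutes leg 2 → 9:48 PM UTC.
Add 4 hours 55 minutes layover in Halborough → 2:43 AM UTC (Apr 25).
Add 7 hours 13 minutes leg 3 → 9:56 AM UTC.
Marrick is UTC+5:00, so local arrival = 9:56 AM + 5:00 = 2:56 PM on Apr 25.

2:56 PM on April 25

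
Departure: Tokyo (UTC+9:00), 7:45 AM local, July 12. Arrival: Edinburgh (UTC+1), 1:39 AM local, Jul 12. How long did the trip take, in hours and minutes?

1 hour 54 minutes

Edinburgh is 8:00 behind Tokyo.
Clock-face elapsed time (ignoring zones) is −6 hours 6 minutes.
Actual elapsed = −6 hours 6 minutes + 8:00 = 1 hour 54 minutes.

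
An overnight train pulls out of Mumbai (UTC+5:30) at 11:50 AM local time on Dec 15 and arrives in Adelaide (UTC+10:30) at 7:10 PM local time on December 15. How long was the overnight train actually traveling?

2 hours 20 minutes

Adelaide is 5:00 ahead of Mumbai.
Clock-face elapsed time (ignoring zones) is 7 hours 20 minutes.
Actual elapsed = 7 hours 20 minutes − 5:00 = 2 hours 20 minutes.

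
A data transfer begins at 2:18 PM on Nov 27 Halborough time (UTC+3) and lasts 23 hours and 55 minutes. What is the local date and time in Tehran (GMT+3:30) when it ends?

2:43 PM on November 28

Convert start to UTC: 2:18 PM − 3:00 = 11:18 AM UTC on Nov 27.
Add 23 hours 55 minutes duration → 11:13 AM UTC (Nov 28).
Tehran is UTC+3:30, so local end time = 11:13 AM + 3:30 = 2:43 PM on Nov 28.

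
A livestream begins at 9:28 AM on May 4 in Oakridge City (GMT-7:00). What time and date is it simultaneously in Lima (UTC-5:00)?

In UTC: 9:28 AM + 7:00 = 4:28 PM on May 4.
Lima is UTC−5:00: 4:28 PM − 5:00 = 11:28 AM on May 4.

11:28 AM on May 4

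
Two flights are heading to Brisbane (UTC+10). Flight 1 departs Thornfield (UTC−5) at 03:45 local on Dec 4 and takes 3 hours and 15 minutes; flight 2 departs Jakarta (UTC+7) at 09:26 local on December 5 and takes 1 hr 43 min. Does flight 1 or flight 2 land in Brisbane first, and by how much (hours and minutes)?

the first, by 16 hours 9 minutes

Flight 1 in UTC: 03:45 + 5:00 = 08:45 on Dec 4.
+3 hours 15 minutes → arrive 12:00 UTC on Dec 4.
Flight 2 in UTC: 09:26 − 7:00 = 02:26 on Dec 5.
+1 hour and 43 minutes → arrive 04:09 UTC on Dec 5.
Flight 1 lands earlier by 16 hours 9 minutes.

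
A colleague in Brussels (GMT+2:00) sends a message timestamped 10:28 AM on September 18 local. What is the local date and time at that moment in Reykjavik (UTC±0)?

In UTC: 10:28 AM − 2:00 = 8:28 AM on Sep 18.
Reykjavik is UTC+0, so it is 8:28 AM on Sep 18.

8:28 AM on September 18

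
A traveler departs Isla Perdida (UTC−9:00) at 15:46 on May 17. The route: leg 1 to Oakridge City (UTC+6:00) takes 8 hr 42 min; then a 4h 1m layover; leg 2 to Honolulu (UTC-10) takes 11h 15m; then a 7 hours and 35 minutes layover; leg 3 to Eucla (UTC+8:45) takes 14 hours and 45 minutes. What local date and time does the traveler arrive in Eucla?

07:49 on May 20

Convert departure to UTC: 15:46 + 9:00 = 00:46 UTC on May 18.
Add 8 hours 42 minutes leg 1 → 09:28 UTC.
Add 4 hours and 1 minute layover in Oakridge City → 13:29 UTC.
Add 11 hours and 15 minutes leg 2 → 00:44 UTC (May 19).
Add 7 hours and 35 minutes layover in Honolulu → 08:19 UTC.
Add 14 hours 45 minutes leg 3 → 23:04 UTC.
Eucla is UTC+8:45, so local arrival = 23:04 + 8:45 = 07:49 on May 20.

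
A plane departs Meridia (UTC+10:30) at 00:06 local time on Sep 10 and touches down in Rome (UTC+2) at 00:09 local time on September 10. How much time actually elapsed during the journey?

Departure in UTC: 00:06 − 10:30 = 13:36 on Sep 9.
Arrival in UTC: 00:09 − 2:00 = 22:09 on Sep 9.
Elapsed = 22:09 − 13:36 = 8 hours 33 minutes.

8 hours 33 minutes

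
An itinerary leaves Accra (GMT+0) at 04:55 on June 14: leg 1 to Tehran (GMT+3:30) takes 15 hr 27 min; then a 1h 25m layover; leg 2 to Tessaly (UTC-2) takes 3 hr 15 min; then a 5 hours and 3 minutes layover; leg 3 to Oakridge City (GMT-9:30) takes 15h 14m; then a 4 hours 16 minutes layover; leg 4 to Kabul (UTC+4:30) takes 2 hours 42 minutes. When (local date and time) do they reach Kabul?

08:47 on Jun 16

Accra is at UTC+0, so departure is already 04:55 UTC on Jun 14.
Add 15 hours and 27 minutes leg 1 → 20:22 UTC.
Add 1 hour 25 minutes layover in Tehran → 21:47 UTC.
Add 3 hours and 15 minutes leg 2 → 01:02 UTC (Jun 15).
Add 5 hours 3 minutes layover in Tessaly → 06:05 UTC.
Add 15 hours and 14 minutes leg 3 → 21:19 UTC.
Add 4 hours 16 minutes layover in Oakridge City → 01:35 UTC (Jun 16).
Add 2 hours and 42 minutes leg 4 → 04:17 UTC.
Kabul is UTC+4:30, so local arrival = 04:17 + 4:30 = 08:47 on Jun 16.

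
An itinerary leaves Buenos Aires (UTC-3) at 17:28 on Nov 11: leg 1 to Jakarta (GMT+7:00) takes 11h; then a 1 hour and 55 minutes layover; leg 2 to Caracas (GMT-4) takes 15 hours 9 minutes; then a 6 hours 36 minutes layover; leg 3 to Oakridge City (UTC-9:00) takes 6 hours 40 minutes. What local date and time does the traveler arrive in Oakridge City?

04:48 on November 13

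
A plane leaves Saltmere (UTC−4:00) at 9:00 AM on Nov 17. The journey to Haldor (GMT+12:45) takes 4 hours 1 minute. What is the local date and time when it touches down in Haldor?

Convert departure to UTC: 9:00 AM + 4:00 = 1:00 PM UTC on Nov 17.
Add 4 hours 1 minute travel time → 5:01 PM UTC.
Haldor is UTC+12:45, so local arrival = 5:01 PM + 12:45 = 5:46 AM on Nov 18.

5:46 AM on Nov 18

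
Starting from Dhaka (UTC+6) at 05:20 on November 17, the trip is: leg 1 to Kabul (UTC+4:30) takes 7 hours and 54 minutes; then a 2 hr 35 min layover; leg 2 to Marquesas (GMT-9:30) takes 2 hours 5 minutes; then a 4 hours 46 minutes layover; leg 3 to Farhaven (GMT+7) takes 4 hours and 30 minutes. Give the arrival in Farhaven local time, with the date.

04:10 on Nov 18

Convert departure to UTC: 05:20 − 6:00 = 23:20 UTC on Nov 16.
Add 7 hours 54 minutes leg 1 → 07:14 UTC (Nov 17).
Add 2 hours 35 minutes layover in Kabul → 09:49 UTC.
Add 2 hours and 5 minutes leg 2 → 11:54 UTC.
Add 4 hours 46 minutes layover in Marquesas → 16:40 UTC.
Add 4 hours 30 minutes leg 3 → 21:10 UTC.
Farhaven is UTC+7:00, so local arrival = 21:10 + 7:00 = 04:10 on Nov 18.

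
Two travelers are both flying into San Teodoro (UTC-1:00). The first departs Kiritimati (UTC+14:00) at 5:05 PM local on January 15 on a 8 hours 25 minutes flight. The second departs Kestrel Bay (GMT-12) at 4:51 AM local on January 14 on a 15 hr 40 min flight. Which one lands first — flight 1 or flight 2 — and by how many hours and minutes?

the second, by 2 hours 59 minutes

Flight 1 in UTC: 5:05 PM − 14:00 = 3:05 AM on Jan 15.
+8 hours and 25 minutes → arrive 11:30 AM UTC on Jan 15.
Flight 2 in UTC: 4:51 AM + 12:00 = 4:51 PM on Jan 14.
+15 hours 40 minutes → arrive 8:31 AM UTC on Jan 15.
Flight 2 lands earlier by 2 hours 59 minutes.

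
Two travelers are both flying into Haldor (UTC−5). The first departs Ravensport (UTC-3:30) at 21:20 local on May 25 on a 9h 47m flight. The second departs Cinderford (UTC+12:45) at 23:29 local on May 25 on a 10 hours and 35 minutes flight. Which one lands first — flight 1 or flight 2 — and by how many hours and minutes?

Flight 1 in UTC: 21:20 + 3:30 = 00:50 on May 26.
+9 hours and 47 minutes → arrive 10:37 UTC on May 26.
Flight 2 in UTC: 23:29 − 12:45 = 10:44 on May 25.
+10 hours and 35 minutes → arrive 21:19 UTC on May 25.
Flight 2 lands earlier by 13 hours 18 minutes.

the second, by 13 hours 18 minutes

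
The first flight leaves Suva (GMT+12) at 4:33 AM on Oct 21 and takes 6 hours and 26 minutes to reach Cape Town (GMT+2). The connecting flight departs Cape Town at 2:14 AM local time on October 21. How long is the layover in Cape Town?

1 hour 15 minutes

Convert departure to UTC: 4:33 AM − 12:00 = 4:33 PM UTC on Oct 20.
Add 6 hours and 26 minutes flight time → 10:59 PM UTC.
Cape Town is UTC+2:00, so local arrival = 10:59 PM + 2:00 = 12:59 AM on Oct 21.
Layover = 2:14 AM − 12:59 AM = 1 hour 15 minutes.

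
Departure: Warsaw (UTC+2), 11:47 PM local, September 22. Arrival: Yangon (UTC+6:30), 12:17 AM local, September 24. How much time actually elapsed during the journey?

Departure in UTC: 11:47 PM − 2:00 = 9:47 PM on Sep 22.
Arrival in UTC: 12:17 AM − 6:30 = 5:47 PM on Sep 23.
Elapsed = 5:47 PM − 9:47 PM (+1 day) = 20 hours.

20 hours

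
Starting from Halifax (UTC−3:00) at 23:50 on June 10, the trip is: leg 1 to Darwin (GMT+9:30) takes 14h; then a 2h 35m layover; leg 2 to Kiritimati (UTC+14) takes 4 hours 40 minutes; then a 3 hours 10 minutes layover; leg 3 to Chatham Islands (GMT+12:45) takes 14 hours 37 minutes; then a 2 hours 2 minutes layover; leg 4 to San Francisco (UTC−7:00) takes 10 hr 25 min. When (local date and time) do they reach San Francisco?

Convert departure to UTC: 23:50 + 3:00 = 02:50 UTC on Jun 11.
Add 14 hours leg 1 → 16:50 UTC.
Add 2 hours and 35 minutes layover in Darwin → 19:25 UTC.
Add 4 hours 40 minutes leg 2 → 00:05 UTC (Jun 12).
Add 3 hours 10 minutes layover in Kiritimati → 03:15 UTC.
Add 14 hours and 37 minutes leg 3 → 17:52 UTC.
Add 2 hours 2 minutes layover in Chatham Islands → 19:54 UTC.
Add 10 hours 25 minutes leg 4 → 06:19 UTC (Jun 13).
San Francisco is UTC−7:00, so local arrival = 06:19 − 7:00 = 23:19 on Jun 12.

23:19 on June 12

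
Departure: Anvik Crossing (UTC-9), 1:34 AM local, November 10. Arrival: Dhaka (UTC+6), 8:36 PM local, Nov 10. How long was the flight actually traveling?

4 hours 2 minutes

Departure in UTC: 1:34 AM + 9:00 = 10:34 AM on Nov 10.
Arrival in UTC: 8:36 PM − 6:00 = 2:36 PM on Nov 10.
Elapsed = 2:36 PM − 10:34 AM = 4 hours 2 minutes.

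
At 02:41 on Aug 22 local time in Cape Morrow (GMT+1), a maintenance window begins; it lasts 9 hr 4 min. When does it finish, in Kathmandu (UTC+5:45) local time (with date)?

Convert start to UTC: 02:41 − 1:00 = 01:41 UTC on Aug 22.
Add 9 hours 4 minutes duration → 10:45 UTC.
Kathmandu is UTC+5:45, so local end time = 10:45 + 5:45 = 16:30 on Aug 22.

16:30 on Aug 22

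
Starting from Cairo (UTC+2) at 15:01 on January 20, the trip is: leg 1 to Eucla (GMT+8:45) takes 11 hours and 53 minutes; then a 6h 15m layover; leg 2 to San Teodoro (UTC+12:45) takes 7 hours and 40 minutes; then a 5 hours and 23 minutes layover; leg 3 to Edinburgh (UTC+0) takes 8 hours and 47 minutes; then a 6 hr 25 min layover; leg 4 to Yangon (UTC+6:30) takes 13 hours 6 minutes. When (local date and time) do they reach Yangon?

Convert departure to UTC: 15:01 − 2:00 = 13:01 UTC on Jan 20.
Add 11 hours and 53 minutes leg 1 → 00:54 UTC (Jan 21).
Add 6 hours and 15 minutes layover in Eucla → 07:09 UTC.
Add 7 hours and 40 minutes leg 2 → 14:49 UTC.
Add 5 hours and 23 minutes layover in San Teodoro → 20:12 UTC.
Add 8 hours 47 minutes leg 3 → 04:59 UTC (Jan 22).
Add 6 hours and 25 minutes layover in Edinburgh → 11:24 UTC.
Add 13 hours 6 minutes leg 4 → 00:30 UTC (Jan 23).
Yangon is UTC+6:30, so local arrival = 00:30 + 6:30 = 07:00 on Jan 23.

07:00 on January 23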